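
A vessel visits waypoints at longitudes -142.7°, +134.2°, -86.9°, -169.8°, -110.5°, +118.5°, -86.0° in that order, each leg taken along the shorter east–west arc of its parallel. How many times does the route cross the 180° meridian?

Leg 1: -142.7° → +134.2°, shortest Δλ = -83.1° (west) — crosses 180°.
Leg 2: +134.2° → -86.9°, shortest Δλ = 138.9° (east) — crosses 180°.
Leg 3: -86.9° → -169.8°, shortest Δλ = -82.9° (west) — does not cross 180°.
Leg 4: -169.8° → -110.5°, shortest Δλ = 59.3° (east) — does not cross 180°.
Leg 5: -110.5° → +118.5°, shortest Δλ = -131.0° (west) — crosses 180°.
Leg 6: +118.5° → -86.0°, shortest Δλ = 155.5° (east) — crosses 180°.
Total crossings: 4.

4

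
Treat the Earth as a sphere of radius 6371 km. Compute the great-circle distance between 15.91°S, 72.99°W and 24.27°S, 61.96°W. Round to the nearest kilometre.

Δλ = -61.96 − -72.99 = 11.03°.
Δφ = -24.27 − -15.91 = -8.36°.
a = sin²(Δφ/2) + cos φ₁ · cos φ₂ · sin²(Δλ/2) = 0.013411.
c = 2·atan2(√a, √(1−a)) = 0.23213 rad → d = 6371·c ≈ 1478.89 km.

1479 km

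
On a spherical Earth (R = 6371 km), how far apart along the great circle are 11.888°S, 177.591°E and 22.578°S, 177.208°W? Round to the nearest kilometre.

1310 km

Δλ = -177.208 − 177.591 = -354.799°; wrapped into (−180°, 180°]: 5.201°.
Δφ = -22.578 − -11.888 = -10.690°.
a = sin²(Δφ/2) + cos φ₁ · cos φ₂ · sin²(Δλ/2) = 0.010537.
c = 2·atan2(√a, √(1−a)) = 0.20567 rad → d = 6371·c ≈ 1310.30 km.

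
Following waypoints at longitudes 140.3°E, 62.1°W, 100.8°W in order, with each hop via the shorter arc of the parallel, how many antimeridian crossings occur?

Leg 1: +140.3° → -62.1°, shortest Δλ = 157.6° (east) — crosses 180°.
Leg 2: -62.1° → -100.8°, shortest Δλ = -38.7° (west) — does not cross 180°.
Total crossings: 1.

1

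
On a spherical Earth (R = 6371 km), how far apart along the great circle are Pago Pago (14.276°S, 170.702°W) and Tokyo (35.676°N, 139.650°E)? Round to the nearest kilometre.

7621 km

Δλ = 139.650 − -170.702 = 310.352°; wrapped into (−180°, 180°]: -49.648°.
Δφ = 35.676 − -14.276 = 49.952°.
a = sin²(Δφ/2) + cos φ₁ · cos φ₂ · sin²(Δλ/2) = 0.317044.
c = 2·atan2(√a, √(1−a)) = 1.19618 rad → d = 6371·c ≈ 7620.89 km.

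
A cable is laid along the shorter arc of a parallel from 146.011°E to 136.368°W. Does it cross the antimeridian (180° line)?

Yes

Naïve |-136.368 − 146.011| = 282.379° > 180°, so the shorter arc goes the other way round — across 180°.
Signed shortest Δλ = ((-136.368 − 146.011 + 180) mod 360) − 180 = 77.621°.
Going east by 77.621° from +146.011° passes through 180° before reaching -136.368°.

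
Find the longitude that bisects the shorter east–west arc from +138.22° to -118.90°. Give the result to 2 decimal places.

-170.34°

Signed shortest Δλ from +138.22° to -118.90° is +102.88°.
Midpoint longitude = +138.22° + (+102.88°)/2 = +138.22° + 51.44° = +189.66°.
Normalise into (−180°, 180°]: -170.34°.
(The naïve average (+138.22 + -118.90)/2 = 9.66° is on the wrong side of the globe.)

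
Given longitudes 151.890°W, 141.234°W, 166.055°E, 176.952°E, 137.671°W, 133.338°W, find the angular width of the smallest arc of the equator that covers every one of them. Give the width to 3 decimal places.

Sort the longitudes: -151.890°, -141.234°, -137.671°, -133.338°, +166.055°, +176.952°.
Eastward gaps between consecutive values (wrapping around): 10.656°, 3.563°, 4.333°, 299.393°, 10.897°, 31.158°.
Largest gap = 299.393° ⇒ minimal covering band is its complement: 360° − 299.393° = 60.607°.
Band runs from +166.055° eastward to -133.338°, crossing the antimeridian.

60.607°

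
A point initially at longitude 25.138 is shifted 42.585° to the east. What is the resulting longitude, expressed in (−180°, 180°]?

Start at +25.138°; shift +42.585° → +67.723°.
+67.723° already lies in (−180°, 180°].

+67.723°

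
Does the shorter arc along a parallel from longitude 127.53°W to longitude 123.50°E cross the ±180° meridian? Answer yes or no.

Yes

Naïve |123.50 − -127.53| = 251.03° > 180°, so the shorter arc goes the other way round — across 180°.
Signed shortest Δλ = ((123.50 − -127.53 + 180) mod 360) − 180 = -108.97°.
Going west by 108.97° from -127.53° passes through 180° before reaching +123.50°.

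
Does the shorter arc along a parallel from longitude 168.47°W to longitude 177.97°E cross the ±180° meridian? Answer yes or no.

Yes

Naïve |177.97 − -168.47| = 346.44° > 180°, so the shorter arc goes the other way round — across 180°.
Signed shortest Δλ = ((177.97 − -168.47 + 180) mod 360) − 180 = -13.56°.
Going west by 13.56° from -168.47° passes through 180° before reaching +177.97°.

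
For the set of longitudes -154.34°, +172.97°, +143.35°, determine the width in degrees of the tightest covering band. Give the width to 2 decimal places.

62.31°

Sort the longitudes: -154.34°, +143.35°, +172.97°.
Eastward gaps between consecutive values (wrapping around): 297.69°, 29.62°, 32.69°.
Largest gap = 297.69° ⇒ minimal covering band is its complement: 360° − 297.69° = 62.31°.
Band runs from +143.35° eastward to -154.34°, crossing the antimeridian.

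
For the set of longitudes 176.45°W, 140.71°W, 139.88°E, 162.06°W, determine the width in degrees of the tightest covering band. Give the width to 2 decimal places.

79.41°

Sort the longitudes: -176.45°, -162.06°, -140.71°, +139.88°.
Eastward gaps between consecutive values (wrapping around): 14.39°, 21.35°, 280.59°, 43.67°.
Largest gap = 280.59° ⇒ minimal covering band is its complement: 360° − 280.59° = 79.41°.
Band runs from +139.88° eastward to -140.71°, crossing the antimeridian.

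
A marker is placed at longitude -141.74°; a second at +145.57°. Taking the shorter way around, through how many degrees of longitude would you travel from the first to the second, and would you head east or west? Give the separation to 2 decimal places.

72.69° west

Raw difference: 145.57 − -141.74 = 287.31°.
Normalise into (−180°, 180°]: 287.31° − 360° = -72.69°.
Negative ⇒ the second point lies to the west; separation 72.69°.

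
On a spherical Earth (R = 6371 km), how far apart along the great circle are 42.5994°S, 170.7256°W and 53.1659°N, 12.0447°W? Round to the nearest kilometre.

18051 km

Δλ = -12.0447 − -170.7256 = 158.6809°.
Δφ = 53.1659 − -42.5994 = 95.7653°.
a = sin²(Δφ/2) + cos φ₁ · cos φ₂ · sin²(Δλ/2) = 0.976422.
c = 2·atan2(√a, √(1−a)) = 2.83327 rad → d = 6371·c ≈ 18050.79 km.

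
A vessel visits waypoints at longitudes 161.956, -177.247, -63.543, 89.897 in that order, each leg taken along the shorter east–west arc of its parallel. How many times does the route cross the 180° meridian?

Leg 1: +161.956° → -177.247°, shortest Δλ = 20.797° (east) — crosses 180°.
Leg 2: -177.247° → -63.543°, shortest Δλ = 113.704° (east) — does not cross 180°.
Leg 3: -63.543° → +89.897°, shortest Δλ = 153.44° (east) — does not cross 180°.
Total crossings: 1.

1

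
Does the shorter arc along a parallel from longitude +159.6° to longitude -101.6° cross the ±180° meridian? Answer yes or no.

Yes

Naïve |-101.6 − 159.6| = 261.2° > 180°, so the shorter arc goes the other way round — across 180°.
Signed shortest Δλ = ((-101.6 − 159.6 + 180) mod 360) − 180 = 98.8°.
Going east by 98.8° from +159.6° passes through 180° before reaching -101.6°.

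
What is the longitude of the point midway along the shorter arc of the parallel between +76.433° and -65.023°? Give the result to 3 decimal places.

+5.705°

Signed shortest Δλ from +76.433° to -65.023° is -141.456°.
Midpoint longitude = +76.433° + (-141.456°)/2 = +76.433° − 70.728° = +5.705°.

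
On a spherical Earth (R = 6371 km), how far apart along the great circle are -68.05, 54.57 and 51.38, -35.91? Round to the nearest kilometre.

Δλ = -35.91 − 54.57 = -90.48°.
Δφ = 51.38 − -68.05 = 119.43°.
a = sin²(Δφ/2) + cos φ₁ · cos φ₂ · sin²(Δλ/2) = 0.863310.
c = 2·atan2(√a, √(1−a)) = 2.38419 rad → d = 6371·c ≈ 15189.66 km.

15190 km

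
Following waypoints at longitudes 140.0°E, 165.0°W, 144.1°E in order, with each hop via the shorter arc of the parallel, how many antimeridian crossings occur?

Leg 1: +140.0° → -165.0°, shortest Δλ = 55.0° (east) — crosses 180°.
Leg 2: -165.0° → +144.1°, shortest Δλ = -50.9° (west) — crosses 180°.
Total crossings: 2.

2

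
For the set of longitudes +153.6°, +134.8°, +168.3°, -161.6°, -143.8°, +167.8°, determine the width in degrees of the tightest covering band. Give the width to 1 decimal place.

Sort the longitudes: -161.6°, -143.8°, +134.8°, +153.6°, +167.8°, +168.3°.
Eastward gaps between consecutive values (wrapping around): 17.8°, 278.6°, 18.8°, 14.2°, 0.5°, 30.1°.
Largest gap = 278.6° ⇒ minimal covering band is its complement: 360° − 278.6° = 81.4°.
Band runs from +134.8° eastward to -143.8°, crossing the antimeridian.

81.4°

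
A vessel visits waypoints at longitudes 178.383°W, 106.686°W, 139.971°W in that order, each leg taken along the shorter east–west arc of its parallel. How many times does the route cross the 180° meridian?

Leg 1: -178.383° → -106.686°, shortest Δλ = 71.697° (east) — does not cross 180°.
Leg 2: -106.686° → -139.971°, shortest Δλ = -33.285° (west) — does not cross 180°.
Total crossings: 0.

0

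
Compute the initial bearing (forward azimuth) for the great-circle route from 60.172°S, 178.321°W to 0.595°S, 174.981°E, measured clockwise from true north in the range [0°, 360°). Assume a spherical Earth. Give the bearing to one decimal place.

352.2°

Δλ = 174.981 − -178.321 = 353.302°; wrapped into (−180°, 180°]: -6.698°.
θ = atan2( sin Δλ · cos φ₂ , cos φ₁ · sin φ₂ − sin φ₁ · cos φ₂ · cos Δλ )
  = atan2(-0.11663, 0.85639) = -7.755° → normalised to [0°, 360°): 352.245°.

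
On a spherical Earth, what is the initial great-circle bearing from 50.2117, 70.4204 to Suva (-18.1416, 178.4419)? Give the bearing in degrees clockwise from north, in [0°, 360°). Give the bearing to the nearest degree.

Δλ = 178.4419 − 70.4204 = 108.0215°.
θ = atan2( sin Δλ · cos φ₂ , cos φ₁ · sin φ₂ − sin φ₁ · cos φ₂ · cos Δλ )
  = atan2(0.90367, 0.02665) = 88.311° → normalised to [0°, 360°): 88.311°.

88°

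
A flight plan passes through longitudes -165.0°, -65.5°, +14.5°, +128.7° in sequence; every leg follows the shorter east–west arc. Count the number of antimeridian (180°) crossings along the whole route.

0

Leg 1: -165.0° → -65.5°, shortest Δλ = 99.5° (east) — does not cross 180°.
Leg 2: -65.5° → +14.5°, shortest Δλ = 80.0° (east) — does not cross 180°.
Leg 3: +14.5° → +128.7°, shortest Δλ = 114.2° (east) — does not cross 180°.
Total crossings: 0.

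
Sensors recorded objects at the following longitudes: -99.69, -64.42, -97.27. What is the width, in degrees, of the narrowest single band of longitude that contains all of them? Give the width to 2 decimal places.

Sort the longitudes: -99.69°, -97.27°, -64.42°.
Eastward gaps between consecutive values (wrapping around): 2.42°, 32.85°, 324.73°.
Largest gap = 324.73° ⇒ minimal covering band is its complement: 360° − 324.73° = 35.27°.
Band runs from -99.69° eastward to -64.42°.

35.27°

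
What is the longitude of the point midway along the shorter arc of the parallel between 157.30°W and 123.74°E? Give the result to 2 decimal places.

Signed shortest Δλ from -157.30° to +123.74° is -78.96°.
Midpoint longitude = -157.30° + (-78.96°)/2 = -157.30° − 39.48° = -196.78°.
Normalise into (−180°, 180°]: +163.22°.
(The naïve average (-157.30 + +123.74)/2 = -16.78° is on the wrong side of the globe.)

163.22°E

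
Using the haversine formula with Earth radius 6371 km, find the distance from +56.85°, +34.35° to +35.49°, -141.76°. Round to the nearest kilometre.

Δλ = -141.76 − 34.35 = -176.11°.
Δφ = 35.49 − 56.85 = -21.36°.
a = sin²(Δφ/2) + cos φ₁ · cos φ₂ · sin²(Δλ/2) = 0.479072.
c = 2·atan2(√a, √(1−a)) = 1.52893 rad → d = 6371·c ≈ 9740.81 km.

9741 km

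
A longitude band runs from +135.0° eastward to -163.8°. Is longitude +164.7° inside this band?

Yes

Band width going east from +135.0° to -163.8°: ((-163.8 − 135.0) mod 360) = 61.2°.
Offset of +164.7° east of the west edge: ((164.7 − 135.0) mod 360) = 29.7°.
29.7° ≤ 61.2° ⇒ inside.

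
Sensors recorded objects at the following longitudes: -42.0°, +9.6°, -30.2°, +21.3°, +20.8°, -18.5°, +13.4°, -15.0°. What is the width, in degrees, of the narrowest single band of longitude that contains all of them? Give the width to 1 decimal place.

Sort the longitudes: -42.0°, -30.2°, -18.5°, -15.0°, +9.6°, +13.4°, +20.8°, +21.3°.
Eastward gaps between consecutive values (wrapping around): 11.8°, 11.7°, 3.5°, 24.6°, 3.8°, 7.4°, 0.5°, 296.7°.
Largest gap = 296.7° ⇒ minimal covering band is its complement: 360° − 296.7° = 63.3°.
Band runs from -42.0° eastward to +21.3°.

63.3°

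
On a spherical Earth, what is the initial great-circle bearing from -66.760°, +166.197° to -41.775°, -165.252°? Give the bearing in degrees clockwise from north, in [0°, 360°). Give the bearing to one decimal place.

Δλ = -165.252 − 166.197 = -331.449°; wrapped into (−180°, 180°]: 28.551°.
θ = atan2( sin Δλ · cos φ₂ , cos φ₁ · sin φ₂ − sin φ₁ · cos φ₂ · cos Δλ )
  = atan2(0.35643, 0.33905) = 46.432° → normalised to [0°, 360°): 46.432°.

46.4°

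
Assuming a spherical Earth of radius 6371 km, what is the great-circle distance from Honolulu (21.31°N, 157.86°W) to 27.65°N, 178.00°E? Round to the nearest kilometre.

Δλ = 178.00 − -157.86 = 335.86°; wrapped into (−180°, 180°]: -24.14°.
Δφ = 27.65 − 21.31 = 6.34°.
a = sin²(Δφ/2) + cos φ₁ · cos φ₂ · sin²(Δλ/2) = 0.039142.
c = 2·atan2(√a, √(1−a)) = 0.39831 rad → d = 6371·c ≈ 2537.66 km.

2538 km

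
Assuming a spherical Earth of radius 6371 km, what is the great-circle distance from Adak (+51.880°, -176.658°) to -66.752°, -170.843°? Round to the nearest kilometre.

13200 km

Δλ = -170.843 − -176.658 = 5.815°.
Δφ = -66.752 − 51.880 = -118.632°.
a = sin²(Δφ/2) + cos φ₁ · cos φ₂ · sin²(Δλ/2) = 0.740218.
c = 2·atan2(√a, √(1−a)) = 2.07195 rad → d = 6371·c ≈ 13200.38 km.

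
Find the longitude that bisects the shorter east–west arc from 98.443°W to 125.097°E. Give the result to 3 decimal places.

166.673°W

Signed shortest Δλ from -98.443° to +125.097° is -136.460°.
Midpoint longitude = -98.443° + (-136.460°)/2 = -98.443° − 68.230° = -166.673°.
(The naïve average (-98.443 + +125.097)/2 = 13.327° is on the wrong side of the globe.)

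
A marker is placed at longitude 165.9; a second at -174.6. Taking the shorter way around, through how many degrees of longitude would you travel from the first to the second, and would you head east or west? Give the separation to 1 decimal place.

19.5° east

Raw difference: -174.6 − 165.9 = -340.5°.
Normalise into (−180°, 180°]: -340.5° + 360° = 19.5°.
Positive ⇒ the second point lies to the east; separation 19.5°.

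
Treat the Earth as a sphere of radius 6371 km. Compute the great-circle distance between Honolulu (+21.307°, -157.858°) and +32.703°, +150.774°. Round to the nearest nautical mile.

2804 nmi

Δλ = 150.774 − -157.858 = 308.632°; wrapped into (−180°, 180°]: -51.368°.
Δφ = 32.703 − 21.307 = 11.396°.
a = sin²(Δφ/2) + cos φ₁ · cos φ₂ · sin²(Δλ/2) = 0.157119.
c = 2·atan2(√a, √(1−a)) = 0.81515 rad → d = 6371·c ≈ 5193.30 km ≈ 2804.16 nmi.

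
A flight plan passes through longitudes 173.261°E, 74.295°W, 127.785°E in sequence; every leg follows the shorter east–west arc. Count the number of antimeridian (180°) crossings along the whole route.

Leg 1: +173.261° → -74.295°, shortest Δλ = 112.444° (east) — crosses 180°.
Leg 2: -74.295° → +127.785°, shortest Δλ = -157.92° (west) — crosses 180°.
Total crossings: 2.

2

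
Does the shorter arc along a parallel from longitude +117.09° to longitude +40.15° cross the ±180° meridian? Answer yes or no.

No

Signed shortest Δλ = ((40.15 − 117.09 + 180) mod 360) − 180 = -76.94°.
Going west by 76.94° from +117.09° reaches +40.15° without touching 180°.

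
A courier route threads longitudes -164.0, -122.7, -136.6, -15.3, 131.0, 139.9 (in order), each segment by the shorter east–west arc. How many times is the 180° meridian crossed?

0

Leg 1: -164.0° → -122.7°, shortest Δλ = 41.3° (east) — does not cross 180°.
Leg 2: -122.7° → -136.6°, shortest Δλ = -13.9° (west) — does not cross 180°.
Leg 3: -136.6° → -15.3°, shortest Δλ = 121.3° (east) — does not cross 180°.
Leg 4: -15.3° → +131.0°, shortest Δλ = 146.3° (east) — does not cross 180°.
Leg 5: +131.0° → +139.9°, shortest Δλ = 8.9° (east) — does not cross 180°.
Total crossings: 0.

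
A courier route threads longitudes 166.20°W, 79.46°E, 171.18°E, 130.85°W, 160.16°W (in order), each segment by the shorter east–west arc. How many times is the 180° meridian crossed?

Leg 1: -166.20° → +79.46°, shortest Δλ = -114.34° (west) — crosses 180°.
Leg 2: +79.46° → +171.18°, shortest Δλ = 91.72° (east) — does not cross 180°.
Leg 3: +171.18° → -130.85°, shortest Δλ = 57.97° (east) — crosses 180°.
Leg 4: -130.85° → -160.16°, shortest Δλ = -29.31° (west) — does not cross 180°.
Total crossings: 2.

2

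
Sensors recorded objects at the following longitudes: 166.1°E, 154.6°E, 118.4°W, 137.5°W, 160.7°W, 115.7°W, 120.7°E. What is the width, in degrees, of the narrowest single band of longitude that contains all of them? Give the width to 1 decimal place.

123.6°

Sort the longitudes: -160.7°, -137.5°, -118.4°, -115.7°, +120.7°, +154.6°, +166.1°.
Eastward gaps between consecutive values (wrapping around): 23.2°, 19.1°, 2.7°, 236.4°, 33.9°, 11.5°, 33.2°.
Largest gap = 236.4° ⇒ minimal covering band is its complement: 360° − 236.4° = 123.6°.
Band runs from +120.7° eastward to -115.7°, crossing the antimeridian.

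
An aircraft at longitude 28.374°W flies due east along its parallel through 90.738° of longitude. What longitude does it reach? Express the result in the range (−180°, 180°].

62.364°E

Start at -28.374°; shift +90.738° → +62.364°.
+62.364° already lies in (−180°, 180°].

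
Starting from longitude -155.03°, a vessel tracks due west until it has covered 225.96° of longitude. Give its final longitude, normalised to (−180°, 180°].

Start at -155.03°; shift −225.96° → -380.99°.
-380.99° lies outside (−180°, 180°]; add 360° → -20.99°.

-20.99°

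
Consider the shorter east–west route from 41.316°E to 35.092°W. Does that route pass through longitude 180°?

Signed shortest Δλ = ((-35.092 − 41.316 + 180) mod 360) − 180 = -76.408°.
Going west by 76.408° from +41.316° reaches -35.092° without touching 180°.

No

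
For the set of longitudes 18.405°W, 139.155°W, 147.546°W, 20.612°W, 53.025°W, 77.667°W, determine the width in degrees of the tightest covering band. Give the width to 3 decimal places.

129.141°

Sort the longitudes: -147.546°, -139.155°, -77.667°, -53.025°, -20.612°, -18.405°.
Eastward gaps between consecutive values (wrapping around): 8.391°, 61.488°, 24.642°, 32.413°, 2.207°, 230.859°.
Largest gap = 230.859° ⇒ minimal covering band is its complement: 360° − 230.859° = 129.141°.
Band runs from -147.546° eastward to -18.405°.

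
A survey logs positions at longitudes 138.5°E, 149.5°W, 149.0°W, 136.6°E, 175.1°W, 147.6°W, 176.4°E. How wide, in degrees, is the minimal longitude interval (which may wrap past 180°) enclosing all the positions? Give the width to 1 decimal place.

75.8°

Sort the longitudes: -175.1°, -149.5°, -149.0°, -147.6°, +136.6°, +138.5°, +176.4°.
Eastward gaps between consecutive values (wrapping around): 25.6°, 0.5°, 1.4°, 284.2°, 1.9°, 37.9°, 8.5°.
Largest gap = 284.2° ⇒ minimal covering band is its complement: 360° − 284.2° = 75.8°.
Band runs from +136.6° eastward to -147.6°, crossing the antimeridian.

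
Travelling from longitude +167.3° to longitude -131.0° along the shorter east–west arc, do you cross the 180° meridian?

Yes

Naïve |-131.0 − 167.3| = 298.3° > 180°, so the shorter arc goes the other way round — across 180°.
Signed shortest Δλ = ((-131.0 − 167.3 + 180) mod 360) − 180 = 61.7°.
Going east by 61.7° from +167.3° passes through 180° before reaching -131.0°.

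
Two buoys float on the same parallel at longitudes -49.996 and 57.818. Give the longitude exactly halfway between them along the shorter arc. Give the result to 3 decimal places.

Signed shortest Δλ from -49.996° to +57.818° is +107.814°.
Midpoint longitude = -49.996° + (+107.814°)/2 = -49.996° + 53.907° = +3.911°.

+3.911°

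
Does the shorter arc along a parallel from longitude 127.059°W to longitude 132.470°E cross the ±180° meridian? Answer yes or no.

Naïve |132.470 − -127.059| = 259.529° > 180°, so the shorter arc goes the other way round — across 180°.
Signed shortest Δλ = ((132.470 − -127.059 + 180) mod 360) − 180 = -100.471°.
Going west by 100.471° from -127.059° passes through 180° before reaching +132.470°.

Yes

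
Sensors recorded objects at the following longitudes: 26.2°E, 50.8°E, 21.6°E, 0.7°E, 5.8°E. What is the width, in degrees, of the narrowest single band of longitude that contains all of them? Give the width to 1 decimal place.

Sort the longitudes: +0.7°, +5.8°, +21.6°, +26.2°, +50.8°.
Eastward gaps between consecutive values (wrapping around): 5.1°, 15.8°, 4.6°, 24.6°, 309.9°.
Largest gap = 309.9° ⇒ minimal covering band is its complement: 360° − 309.9° = 50.1°.
Band runs from +0.7° eastward to +50.8°.

50.1°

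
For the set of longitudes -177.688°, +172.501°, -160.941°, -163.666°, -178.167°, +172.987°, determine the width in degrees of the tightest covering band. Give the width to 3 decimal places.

Sort the longitudes: -178.167°, -177.688°, -163.666°, -160.941°, +172.501°, +172.987°.
Eastward gaps between consecutive values (wrapping around): 0.479°, 14.022°, 2.725°, 333.442°, 0.486°, 8.846°.
Largest gap = 333.442° ⇒ minimal covering band is its complement: 360° − 333.442° = 26.558°.
Band runs from +172.501° eastward to -160.941°, crossing the antimeridian.

26.558°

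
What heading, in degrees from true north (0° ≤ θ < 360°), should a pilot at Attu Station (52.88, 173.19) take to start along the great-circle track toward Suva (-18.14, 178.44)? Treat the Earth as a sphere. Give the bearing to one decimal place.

174.7°

Δλ = 178.44 − 173.19 = 5.25°.
θ = atan2( sin Δλ · cos φ₂ , cos φ₁ · sin φ₂ − sin φ₁ · cos φ₂ · cos Δλ )
  = atan2(0.08695, -0.94245) = 174.729° → normalised to [0°, 360°): 174.729°.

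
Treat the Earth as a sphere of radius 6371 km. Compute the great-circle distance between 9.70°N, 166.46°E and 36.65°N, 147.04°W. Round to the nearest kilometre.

5542 km

Δλ = -147.04 − 166.46 = -313.50°; wrapped into (−180°, 180°]: 46.50°.
Δφ = 36.65 − 9.70 = 26.95°.
a = sin²(Δφ/2) + cos φ₁ · cos φ₂ · sin²(Δλ/2) = 0.177528.
c = 2·atan2(√a, √(1−a)) = 0.86985 rad → d = 6371·c ≈ 5541.78 km.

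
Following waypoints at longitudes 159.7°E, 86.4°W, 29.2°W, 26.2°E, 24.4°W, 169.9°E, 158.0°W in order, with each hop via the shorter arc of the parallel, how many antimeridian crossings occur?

Leg 1: +159.7° → -86.4°, shortest Δλ = 113.9° (east) — crosses 180°.
Leg 2: -86.4° → -29.2°, shortest Δλ = 57.2° (east) — does not cross 180°.
Leg 3: -29.2° → +26.2°, shortest Δλ = 55.4° (east) — does not cross 180°.
Leg 4: +26.2° → -24.4°, shortest Δλ = -50.6° (west) — does not cross 180°.
Leg 5: -24.4° → +169.9°, shortest Δλ = -165.7° (west) — crosses 180°.
Leg 6: +169.9° → -158.0°, shortest Δλ = 32.1° (east) — crosses 180°.
Total crossings: 3.

3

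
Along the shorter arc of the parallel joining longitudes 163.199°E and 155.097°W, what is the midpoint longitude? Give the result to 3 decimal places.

175.949°W

Signed shortest Δλ from +163.199° to -155.097° is +41.704°.
Midpoint longitude = +163.199° + (+41.704°)/2 = +163.199° + 20.852° = +184.051°.
Normalise into (−180°, 180°]: -175.949°.
(The naïve average (+163.199 + -155.097)/2 = 4.051° is on the wrong side of the globe.)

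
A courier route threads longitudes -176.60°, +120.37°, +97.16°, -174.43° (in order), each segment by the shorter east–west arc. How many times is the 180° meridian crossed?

2

Leg 1: -176.60° → +120.37°, shortest Δλ = -63.03° (west) — crosses 180°.
Leg 2: +120.37° → +97.16°, shortest Δλ = -23.21° (west) — does not cross 180°.
Leg 3: +97.16° → -174.43°, shortest Δλ = 88.41° (east) — crosses 180°.
Total crossings: 2.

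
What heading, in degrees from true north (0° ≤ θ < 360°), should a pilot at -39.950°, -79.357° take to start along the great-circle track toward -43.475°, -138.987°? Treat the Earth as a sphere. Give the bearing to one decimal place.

245.0°

Δλ = -138.987 − -79.357 = -59.630°.
θ = atan2( sin Δλ · cos φ₂ , cos φ₁ · sin φ₂ − sin φ₁ · cos φ₂ · cos Δλ )
  = atan2(-0.62610, -0.29187) = -114.994° → normalised to [0°, 360°): 245.006°.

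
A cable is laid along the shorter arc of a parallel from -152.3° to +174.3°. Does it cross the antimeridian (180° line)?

Naïve |174.3 − -152.3| = 326.6° > 180°, so the shorter arc goes the other way round — across 180°.
Signed shortest Δλ = ((174.3 − -152.3 + 180) mod 360) − 180 = -33.4°.
Going west by 33.4° from -152.3° passes through 180° before reaching +174.3°.

Yes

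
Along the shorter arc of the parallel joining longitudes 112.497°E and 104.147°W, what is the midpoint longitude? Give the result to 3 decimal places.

Signed shortest Δλ from +112.497° to -104.147° is +143.356°.
Midpoint longitude = +112.497° + (+143.356°)/2 = +112.497° + 71.678° = +184.175°.
Normalise into (−180°, 180°]: -175.825°.
(The naïve average (+112.497 + -104.147)/2 = 4.175° is on the wrong side of the globe.)

175.825°W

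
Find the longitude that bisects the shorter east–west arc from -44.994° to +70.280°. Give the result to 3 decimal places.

+12.643°

Signed shortest Δλ from -44.994° to +70.280° is +115.274°.
Midpoint longitude = -44.994° + (+115.274°)/2 = -44.994° + 57.637° = +12.643°.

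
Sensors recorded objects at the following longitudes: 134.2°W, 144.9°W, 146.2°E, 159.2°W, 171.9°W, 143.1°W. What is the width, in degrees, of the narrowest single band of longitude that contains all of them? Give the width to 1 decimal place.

79.6°

Sort the longitudes: -171.9°, -159.2°, -144.9°, -143.1°, -134.2°, +146.2°.
Eastward gaps between consecutive values (wrapping around): 12.7°, 14.3°, 1.8°, 8.9°, 280.4°, 41.9°.
Largest gap = 280.4° ⇒ minimal covering band is its complement: 360° − 280.4° = 79.6°.
Band runs from +146.2° eastward to -134.2°, crossing the antimeridian.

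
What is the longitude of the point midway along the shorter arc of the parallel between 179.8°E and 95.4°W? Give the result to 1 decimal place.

Signed shortest Δλ from +179.8° to -95.4° is +84.8°.
Midpoint longitude = +179.8° + (+84.8°)/2 = +179.8° + 42.4° = +222.2°.
Normalise into (−180°, 180°]: -137.8°.
(The naïve average (+179.8 + -95.4)/2 = 42.2° is on the wrong side of the globe.)

137.8°W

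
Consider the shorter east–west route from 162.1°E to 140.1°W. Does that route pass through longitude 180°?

Yes

Naïve |-140.1 − 162.1| = 302.2° > 180°, so the shorter arc goes the other way round — across 180°.
Signed shortest Δλ = ((-140.1 − 162.1 + 180) mod 360) − 180 = 57.8°.
Going east by 57.8° from +162.1° passes through 180° before reaching -140.1°.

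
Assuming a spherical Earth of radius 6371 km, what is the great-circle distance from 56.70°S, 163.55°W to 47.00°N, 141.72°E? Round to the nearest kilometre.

12595 km

Δλ = 141.72 − -163.55 = 305.27°; wrapped into (−180°, 180°]: -54.73°.
Δφ = 47.00 − -56.70 = 103.70°.
a = sin²(Δφ/2) + cos φ₁ · cos φ₂ · sin²(Δλ/2) = 0.697531.
c = 2·atan2(√a, √(1−a)) = 1.97693 rad → d = 6371·c ≈ 12595.03 km.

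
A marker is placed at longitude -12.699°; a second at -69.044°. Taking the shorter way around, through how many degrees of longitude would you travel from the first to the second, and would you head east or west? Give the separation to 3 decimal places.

56.345° west

Raw difference: -69.044 − -12.699 = -56.345°.
Normalise into (−180°, 180°]: -56.345° stays -56.345°.
Negative ⇒ the second point lies to the west; separation 56.345°.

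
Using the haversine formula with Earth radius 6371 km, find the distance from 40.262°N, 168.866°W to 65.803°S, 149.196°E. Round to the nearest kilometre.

Δλ = 149.196 − -168.866 = 318.062°; wrapped into (−180°, 180°]: -41.938°.
Δφ = -65.803 − 40.262 = -106.065°.
a = sin²(Δφ/2) + cos φ₁ · cos φ₂ · sin²(Δλ/2) = 0.678420.
c = 2·atan2(√a, √(1−a)) = 1.93568 rad → d = 6371·c ≈ 12332.21 km.

12332 km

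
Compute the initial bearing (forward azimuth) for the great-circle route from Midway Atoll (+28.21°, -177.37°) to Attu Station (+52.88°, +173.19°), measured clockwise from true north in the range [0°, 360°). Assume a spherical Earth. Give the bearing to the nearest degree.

347°

Δλ = 173.19 − -177.37 = 350.56°; wrapped into (−180°, 180°]: -9.44°.
θ = atan2( sin Δλ · cos φ₂ , cos φ₁ · sin φ₂ − sin φ₁ · cos φ₂ · cos Δλ )
  = atan2(-0.09898, 0.42125) = -13.223° → normalised to [0°, 360°): 346.777°.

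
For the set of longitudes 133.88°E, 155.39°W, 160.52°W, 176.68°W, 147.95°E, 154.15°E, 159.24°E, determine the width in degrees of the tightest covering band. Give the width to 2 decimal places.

70.73°

Sort the longitudes: -176.68°, -160.52°, -155.39°, +133.88°, +147.95°, +154.15°, +159.24°.
Eastward gaps between consecutive values (wrapping around): 16.16°, 5.13°, 289.27°, 14.07°, 6.20°, 5.09°, 24.08°.
Largest gap = 289.27° ⇒ minimal covering band is its complement: 360° − 289.27° = 70.73°.
Band runs from +133.88° eastward to -155.39°, crossing the antimeridian.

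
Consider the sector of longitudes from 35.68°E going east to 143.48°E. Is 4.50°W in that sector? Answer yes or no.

Band width going east from +35.68° to +143.48°: ((143.48 − 35.68) mod 360) = 107.80°.
Offset of -4.50° east of the west edge: ((-4.50 − 35.68) mod 360) = 319.82°.
319.82° > 107.80° ⇒ outside.

No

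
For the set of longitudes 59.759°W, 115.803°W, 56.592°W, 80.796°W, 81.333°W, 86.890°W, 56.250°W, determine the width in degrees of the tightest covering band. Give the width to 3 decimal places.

Sort the longitudes: -115.803°, -86.890°, -81.333°, -80.796°, -59.759°, -56.592°, -56.250°.
Eastward gaps between consecutive values (wrapping around): 28.913°, 5.557°, 0.537°, 21.037°, 3.167°, 0.342°, 300.447°.
Largest gap = 300.447° ⇒ minimal covering band is its complement: 360° − 300.447° = 59.553°.
Band runs from -115.803° eastward to -56.250°.

59.553°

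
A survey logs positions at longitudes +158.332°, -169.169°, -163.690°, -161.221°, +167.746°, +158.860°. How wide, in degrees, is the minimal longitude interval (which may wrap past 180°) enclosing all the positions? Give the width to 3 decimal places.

Sort the longitudes: -169.169°, -163.690°, -161.221°, +158.332°, +158.860°, +167.746°.
Eastward gaps between consecutive values (wrapping around): 5.479°, 2.469°, 319.553°, 0.528°, 8.886°, 23.085°.
Largest gap = 319.553° ⇒ minimal covering band is its complement: 360° − 319.553° = 40.447°.
Band runs from +158.332° eastward to -161.221°, crossing the antimeridian.

40.447°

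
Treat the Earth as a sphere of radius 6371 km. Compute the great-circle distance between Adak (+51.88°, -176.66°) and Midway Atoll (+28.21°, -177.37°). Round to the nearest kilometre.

Δλ = -177.37 − -176.66 = -0.71°.
Δφ = 28.21 − 51.88 = -23.67°.
a = sin²(Δφ/2) + cos φ₁ · cos φ₂ · sin²(Δλ/2) = 0.042084.
c = 2·atan2(√a, √(1−a)) = 0.41322 rad → d = 6371·c ≈ 2632.65 km.

2633 km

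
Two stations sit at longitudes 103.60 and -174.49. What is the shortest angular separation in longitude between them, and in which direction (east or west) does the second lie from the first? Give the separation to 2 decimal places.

81.91° east

Raw difference: -174.49 − 103.60 = -278.09°.
Normalise into (−180°, 180°]: -278.09° + 360° = 81.91°.
Positive ⇒ the second point lies to the east; separation 81.91°.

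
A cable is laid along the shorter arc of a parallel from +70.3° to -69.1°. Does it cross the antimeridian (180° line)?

Signed shortest Δλ = ((-69.1 − 70.3 + 180) mod 360) − 180 = -139.4°.
Going west by 139.4° from +70.3° reaches -69.1° without touching 180°.

No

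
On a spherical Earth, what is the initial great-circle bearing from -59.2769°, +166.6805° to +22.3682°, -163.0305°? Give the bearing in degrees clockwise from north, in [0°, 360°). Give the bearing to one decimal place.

27.9°

Δλ = -163.0305 − 166.6805 = -329.7110°; wrapped into (−180°, 180°]: 30.2890°.
θ = atan2( sin Δλ · cos φ₂ , cos φ₁ · sin φ₂ − sin φ₁ · cos φ₂ · cos Δλ )
  = atan2(0.46641, 0.88087) = 27.901° → normalised to [0°, 360°): 27.901°.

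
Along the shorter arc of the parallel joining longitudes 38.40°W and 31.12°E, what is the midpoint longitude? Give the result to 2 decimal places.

3.64°W

Signed shortest Δλ from -38.40° to +31.12° is +69.52°.
Midpoint longitude = -38.40° + (+69.52°)/2 = -38.40° + 34.76° = -3.64°.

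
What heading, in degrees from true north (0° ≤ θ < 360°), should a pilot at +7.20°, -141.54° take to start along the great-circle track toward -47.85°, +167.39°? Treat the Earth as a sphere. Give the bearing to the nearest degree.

Δλ = 167.39 − -141.54 = 308.93°; wrapped into (−180°, 180°]: -51.07°.
θ = atan2( sin Δλ · cos φ₂ , cos φ₁ · sin φ₂ − sin φ₁ · cos φ₂ · cos Δλ )
  = atan2(-0.52204, -0.78840) = -146.489° → normalised to [0°, 360°): 213.511°.

214°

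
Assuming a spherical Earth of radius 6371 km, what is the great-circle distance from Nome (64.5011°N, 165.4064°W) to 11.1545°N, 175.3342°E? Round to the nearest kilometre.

6118 km

Δλ = 175.3342 − -165.4064 = 340.7406°; wrapped into (−180°, 180°]: -19.2594°.
Δφ = 11.1545 − 64.5011 = -53.3466°.
a = sin²(Δφ/2) + cos φ₁ · cos φ₂ · sin²(Δλ/2) = 0.213332.
c = 2·atan2(√a, √(1−a)) = 0.96023 rad → d = 6371·c ≈ 6117.60 km.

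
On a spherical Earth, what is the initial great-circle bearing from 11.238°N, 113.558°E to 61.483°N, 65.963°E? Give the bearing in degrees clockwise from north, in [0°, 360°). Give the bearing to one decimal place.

Δλ = 65.963 − 113.558 = -47.595°.
θ = atan2( sin Δλ · cos φ₂ , cos φ₁ · sin φ₂ − sin φ₁ · cos φ₂ · cos Δλ )
  = atan2(-0.35252, 0.79908) = -23.805° → normalised to [0°, 360°): 336.195°.

336.2°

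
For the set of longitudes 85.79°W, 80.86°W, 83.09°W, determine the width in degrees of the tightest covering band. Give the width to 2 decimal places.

4.93°

Sort the longitudes: -85.79°, -83.09°, -80.86°.
Eastward gaps between consecutive values (wrapping around): 2.70°, 2.23°, 355.07°.
Largest gap = 355.07° ⇒ minimal covering band is its complement: 360° − 355.07° = 4.93°.
Band runs from -85.79° eastward to -80.86°.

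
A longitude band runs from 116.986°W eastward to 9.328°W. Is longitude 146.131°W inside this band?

No

Band width going east from -116.986° to -9.328°: ((-9.328 − -116.986) mod 360) = 107.658°.
Offset of -146.131° east of the west edge: ((-146.131 − -116.986) mod 360) = 330.855°.
330.855° > 107.658° ⇒ outside.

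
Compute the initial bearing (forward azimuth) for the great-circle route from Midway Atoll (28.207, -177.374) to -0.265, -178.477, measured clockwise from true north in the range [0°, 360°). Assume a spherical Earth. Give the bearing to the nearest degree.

182°

Δλ = -178.477 − -177.374 = -1.103°.
θ = atan2( sin Δλ · cos φ₂ , cos φ₁ · sin φ₂ − sin φ₁ · cos φ₂ · cos Δλ )
  = atan2(-0.01925, -0.47664) = -177.687° → normalised to [0°, 360°): 182.313°.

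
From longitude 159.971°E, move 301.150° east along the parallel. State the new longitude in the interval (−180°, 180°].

101.121°E

Start at +159.971°; shift +301.150° → +461.121°.
+461.121° lies outside (−180°, 180°]; subtract 360° → +101.121°.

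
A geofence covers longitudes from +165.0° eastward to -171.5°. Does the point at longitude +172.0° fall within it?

Yes

Band width going east from +165.0° to -171.5°: ((-171.5 − 165.0) mod 360) = 23.5°.
Offset of +172.0° east of the west edge: ((172.0 − 165.0) mod 360) = 7.0°.
7.0° ≤ 23.5° ⇒ inside.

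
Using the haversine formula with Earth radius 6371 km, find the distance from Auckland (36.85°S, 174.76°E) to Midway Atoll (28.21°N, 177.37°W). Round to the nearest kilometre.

7281 km

Δλ = -177.37 − 174.76 = -352.13°; wrapped into (−180°, 180°]: 7.87°.
Δφ = 28.21 − -36.85 = 65.06°.
a = sin²(Δφ/2) + cos φ₁ · cos φ₂ · sin²(Δλ/2) = 0.292486.
c = 2·atan2(√a, √(1−a)) = 1.14282 rad → d = 6371·c ≈ 7280.93 km.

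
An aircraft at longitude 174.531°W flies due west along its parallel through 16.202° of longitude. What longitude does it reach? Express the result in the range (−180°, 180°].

169.267°E

Start at -174.531°; shift −16.202° → -190.733°.
-190.733° lies outside (−180°, 180°]; add 360° → +169.267°.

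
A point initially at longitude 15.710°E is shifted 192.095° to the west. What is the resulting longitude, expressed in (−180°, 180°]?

Start at +15.710°; shift −192.095° → -176.385°.
-176.385° already lies in (−180°, 180°].

176.385°W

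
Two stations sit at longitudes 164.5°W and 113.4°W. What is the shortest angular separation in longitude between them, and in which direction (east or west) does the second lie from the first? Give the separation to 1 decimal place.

51.1° east

Raw difference: -113.4 − -164.5 = 51.1°.
Normalise into (−180°, 180°]: 51.1° stays 51.1°.
Positive ⇒ the second point lies to the east; separation 51.1°.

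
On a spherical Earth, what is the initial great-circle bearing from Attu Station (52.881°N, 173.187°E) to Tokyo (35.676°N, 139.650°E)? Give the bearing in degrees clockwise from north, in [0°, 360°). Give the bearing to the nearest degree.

Δλ = 139.650 − 173.187 = -33.537°.
θ = atan2( sin Δλ · cos φ₂ , cos φ₁ · sin φ₂ − sin φ₁ · cos φ₂ · cos Δλ )
  = atan2(-0.44879, -0.18796) = -112.725° → normalised to [0°, 360°): 247.275°.

247°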